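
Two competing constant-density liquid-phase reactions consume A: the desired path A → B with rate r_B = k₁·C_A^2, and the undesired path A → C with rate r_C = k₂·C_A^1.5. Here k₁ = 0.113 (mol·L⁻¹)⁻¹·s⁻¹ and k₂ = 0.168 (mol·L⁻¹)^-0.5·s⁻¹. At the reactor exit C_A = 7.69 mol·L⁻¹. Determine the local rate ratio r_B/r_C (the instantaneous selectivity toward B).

S_{B/C} = r_B/r_C = (k₁·C_A^2)/(k₂·C_A^1.5) = (k₁/k₂)·C_A^0.5.
= (0.113×7.690^2) / (0.168×7.690^1.5) = 6.682/3.583 = 1.87.
Since the desired path is higher order in A, keeping C_A high (PFR or concentrated feed) favours B.

1.87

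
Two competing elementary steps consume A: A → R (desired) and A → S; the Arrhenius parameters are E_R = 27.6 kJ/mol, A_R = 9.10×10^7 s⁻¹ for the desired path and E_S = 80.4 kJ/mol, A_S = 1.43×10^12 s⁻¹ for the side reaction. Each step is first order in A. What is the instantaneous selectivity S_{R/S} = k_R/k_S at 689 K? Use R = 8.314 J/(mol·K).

0.641

With equal orders, S_{R/S} = k_R/k_S = (A_R/A_S)·exp[(E_S−E_R)/(RT)].
(E_S−E_R)/(RT) = (80.4−27.6)×10³/(8.314×689) = 52800/5728 = 9.217.
k_R/k_S = (9.10×10^7/1.43×10^12)·exp(9.217) = 6.364×10^-5 × 10070 = 0.641.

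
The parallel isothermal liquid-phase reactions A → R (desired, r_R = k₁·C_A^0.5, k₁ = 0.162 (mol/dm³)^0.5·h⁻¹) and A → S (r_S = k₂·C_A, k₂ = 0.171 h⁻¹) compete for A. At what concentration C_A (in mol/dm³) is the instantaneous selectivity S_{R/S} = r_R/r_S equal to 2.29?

0.171 mol/dm³

S_{R/S} = (k₁/k₂)·C_A^-0.5 ⇒ C_A = (S·k₂/k₁)^(-2).
= (2.29×0.171/0.162)^(-2) = (2.417)^(-2) = 0.171 mol/dm³.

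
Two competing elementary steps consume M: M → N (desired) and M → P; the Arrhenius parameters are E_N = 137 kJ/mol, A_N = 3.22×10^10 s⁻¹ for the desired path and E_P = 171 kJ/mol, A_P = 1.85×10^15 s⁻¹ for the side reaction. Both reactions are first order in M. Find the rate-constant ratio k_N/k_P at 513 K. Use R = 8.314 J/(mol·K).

0.0504

Since both paths have the same order in M, the concentration cancels and S_{N/P} = k_N/k_P = (A_N/A_P)·exp[(E_P−E_N)/(RT)].
(E_P−E_N)/(RT) = (171−137)×10³/(8.314×513) = 34000/4265 = 7.972.
k_N/k_P = (3.22×10^10/1.85×10^15)·exp(7.972) = 1.741×10^-5 × 2898 = 0.0504.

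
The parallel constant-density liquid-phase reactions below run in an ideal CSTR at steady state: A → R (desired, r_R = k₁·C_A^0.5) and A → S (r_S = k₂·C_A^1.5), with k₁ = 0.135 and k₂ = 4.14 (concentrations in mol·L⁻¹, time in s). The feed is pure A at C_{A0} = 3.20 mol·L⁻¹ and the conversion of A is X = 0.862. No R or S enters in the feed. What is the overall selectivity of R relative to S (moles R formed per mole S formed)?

Exit C_A = C_{A0}(1−X) = 3.20×0.138 = 0.4416 mol·L⁻¹.
In a CSTR the entire volume is at exit conditions, so r_R = 0.135×0.4416^0.5 = 0.08971 and r_S = 4.14×0.4416^1.5 = 1.215.
Overall selectivity = C_R/C_S = r_Rτ/(r_Sτ) = r_R/r_S = 0.0738.

0.0738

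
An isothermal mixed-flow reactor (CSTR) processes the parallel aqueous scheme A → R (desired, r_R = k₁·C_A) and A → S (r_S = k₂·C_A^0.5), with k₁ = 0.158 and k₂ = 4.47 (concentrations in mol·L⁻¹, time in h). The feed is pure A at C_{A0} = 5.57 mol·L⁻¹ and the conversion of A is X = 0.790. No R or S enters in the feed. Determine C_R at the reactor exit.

Exit C_A = C_{A0}(1−X) = 5.57×0.210 = 1.170 mol·L⁻¹.
Rates in a CSTR are evaluated at the outlet concentration: r_R = 0.158×1.170 = 0.1848, r_S = 4.47×1.170^0.5 = 4.834.
Fraction of consumed A going to R: r_R/(r_R+r_S) = 0.03682.
C_R = 0.03682·C_{A0}·X = 0.03682×5.57×0.790 = 0.162 mol·L⁻¹.

0.162 mol·L⁻¹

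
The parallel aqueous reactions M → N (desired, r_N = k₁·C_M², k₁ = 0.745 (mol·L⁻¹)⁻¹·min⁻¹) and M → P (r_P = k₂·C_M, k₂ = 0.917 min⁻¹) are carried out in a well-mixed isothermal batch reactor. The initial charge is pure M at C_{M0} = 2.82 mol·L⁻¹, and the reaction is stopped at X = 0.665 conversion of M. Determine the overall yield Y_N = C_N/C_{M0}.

C_M = C_{M0}(1−X) = 0.9447 mol·L⁻¹.
Along a PFR/batch, dC_P/dC_M = −r_P/(r_N+r_P) = −k₂/(k₂+k₁·C_M).
Integrating from C_{M0} to C_M: C_P = (0.917/0.745)·ln[(0.917+0.745·2.82)/(0.917+0.745·0.945)] = 1.231·ln(3.018/1.621) = 0.7652 mol·L⁻¹.
Then C_N = (C_{M0}−C_M) − C_P = 1.875 − 0.7652 = 1.110 mol·L⁻¹.
Y_N = C_N/C_{M0} = 1.110/2.82 = 0.394.

0.394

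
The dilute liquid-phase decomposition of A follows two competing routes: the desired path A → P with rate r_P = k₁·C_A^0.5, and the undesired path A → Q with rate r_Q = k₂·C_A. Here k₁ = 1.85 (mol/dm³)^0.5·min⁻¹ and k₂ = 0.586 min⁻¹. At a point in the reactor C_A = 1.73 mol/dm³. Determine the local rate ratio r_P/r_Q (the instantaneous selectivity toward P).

2.40

S_{P/Q} = r_P/r_Q = (k₁·C_A^0.5)/(k₂·C_A) = (k₁/k₂)·C_A^-0.5.
= (1.85×1.730^0.5) / (0.586×1.730) = 2.433/1.014 = 2.40.
The undesired path is higher order in A, so low C_A (CSTR or dilute feed) favours P.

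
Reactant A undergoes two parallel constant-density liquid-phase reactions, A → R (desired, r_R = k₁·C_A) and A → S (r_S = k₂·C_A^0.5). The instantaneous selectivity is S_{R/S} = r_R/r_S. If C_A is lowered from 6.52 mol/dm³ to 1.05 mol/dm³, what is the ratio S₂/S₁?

S_{R/S} = (k₁/k₂)·C_A^0.5, so S₂/S₁ = (C_{A,2}/C_{A,1})^0.5.
= (1.05/6.52)^0.5 = (0.1610)^0.5 = 0.401.

0.401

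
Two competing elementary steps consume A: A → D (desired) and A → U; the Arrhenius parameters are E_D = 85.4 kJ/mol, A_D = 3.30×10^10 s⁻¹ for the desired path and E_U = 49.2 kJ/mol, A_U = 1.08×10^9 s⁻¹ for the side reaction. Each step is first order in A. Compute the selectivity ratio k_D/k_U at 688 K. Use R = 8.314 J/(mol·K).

0.0545

Since both paths have the same order in A, the concentration cancels and S_{D/U} = k_D/k_U = (A_D/A_U)·exp[(E_U−E_D)/(RT)].
(E_U−E_D)/(RT) = (49.2−85.4)×10³/(8.314×688) = -36200/5720 = -6.329.
k_D/k_U = (3.30×10^10/1.08×10^9)·exp(-6.329) = 30.56 × 0.001784 = 0.0545.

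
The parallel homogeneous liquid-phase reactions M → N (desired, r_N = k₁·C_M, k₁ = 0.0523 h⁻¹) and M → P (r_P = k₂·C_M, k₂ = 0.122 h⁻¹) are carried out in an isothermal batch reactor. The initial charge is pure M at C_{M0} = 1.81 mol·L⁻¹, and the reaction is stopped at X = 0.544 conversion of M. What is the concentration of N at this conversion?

0.295 mol·L⁻¹

C_M = C_{M0}(1−X) = 0.8254 mol·L⁻¹.
Both paths are first order in M, so the instantaneous fraction to N is constant: dC_N/d(−C_M) = k₁/(k₁+k₂) = 0.3001.
C_N = 0.3001·(C_{M0}−C_M) = 0.3001×0.9846 = 0.295 mol·L⁻¹.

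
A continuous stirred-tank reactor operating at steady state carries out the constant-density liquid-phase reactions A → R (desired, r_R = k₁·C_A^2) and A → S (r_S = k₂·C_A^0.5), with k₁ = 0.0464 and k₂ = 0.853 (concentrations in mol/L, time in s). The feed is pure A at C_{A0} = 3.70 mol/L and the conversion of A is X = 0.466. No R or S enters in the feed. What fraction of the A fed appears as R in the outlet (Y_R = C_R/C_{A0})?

0.0612

Exit C_A = C_{A0}(1−X) = 3.70×0.534 = 1.976 mol/L.
A CSTR operates uniformly at the exit composition, giving r_R = 0.1811 and r_S = 1.199 (each k·C_A^n at C_A = 1.976).
Fraction of consumed A going to R: r_R/(r_R+r_S) = 0.1312.
C_R = 0.1312·C_{A0}·X = 0.1312×3.70×0.466 = 0.226 mol/L; Y_R = C_R/C_{A0} = 0.0612.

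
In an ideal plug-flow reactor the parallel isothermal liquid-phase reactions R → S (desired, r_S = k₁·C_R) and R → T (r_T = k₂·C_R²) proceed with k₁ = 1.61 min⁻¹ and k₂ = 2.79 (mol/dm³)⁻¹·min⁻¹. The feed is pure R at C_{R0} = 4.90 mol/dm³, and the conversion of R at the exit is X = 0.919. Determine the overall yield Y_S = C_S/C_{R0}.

0.203

C_R = C_{R0}(1−X) = 0.3969 mol/dm³.
Along a PFR/batch, dC_S/dC_R = −r_S/(r_S+r_T) = −k₁/(k₁+k₂·C_R).
Integrating from C_{R0} to C_R: C_S = (1.61/2.79)·ln[(1.61+2.79·4.90)/(1.61+2.79·0.397)] = 0.5771·ln(15.28/2.717) = 0.9966 mol/dm³.
Y_S = C_S/C_{R0} = 0.9966/4.90 = 0.203.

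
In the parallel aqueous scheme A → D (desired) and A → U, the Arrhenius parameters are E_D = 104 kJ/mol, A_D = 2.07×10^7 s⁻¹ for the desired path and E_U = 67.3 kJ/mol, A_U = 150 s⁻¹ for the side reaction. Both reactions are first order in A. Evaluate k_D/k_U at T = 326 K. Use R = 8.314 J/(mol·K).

Since both paths have the same order in A, the concentration cancels and S_{D/U} = k_D/k_U = (A_D/A_U)·exp[(E_U−E_D)/(RT)].
(E_U−E_D)/(RT) = (67.3−104)×10³/(8.314×326) = -36700/2710 = -13.54.
k_D/k_U = (2.07×10^7/150)·exp(-13.54) = 1.380×10^5 × 1.316×10^-6 = 0.182.

0.182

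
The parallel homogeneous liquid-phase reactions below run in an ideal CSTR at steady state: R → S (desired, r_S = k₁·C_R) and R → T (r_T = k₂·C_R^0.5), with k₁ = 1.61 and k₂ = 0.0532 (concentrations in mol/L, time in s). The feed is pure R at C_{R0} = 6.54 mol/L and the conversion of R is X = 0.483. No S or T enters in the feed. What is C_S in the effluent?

Exit C_R = C_{R0}(1−X) = 6.54×0.517 = 3.381 mol/L.
A CSTR operates uniformly at the exit composition, giving r_S = 5.444 and r_T = 0.09782 (each k·C_R^n at C_R = 3.381).
Fraction of consumed R going to S: r_S/(r_S+r_T) = 0.9823.
C_S = 0.9823·C_{R0}·X = 0.9823×6.54×0.483 = 3.10 mol/L.

3.10 mol/L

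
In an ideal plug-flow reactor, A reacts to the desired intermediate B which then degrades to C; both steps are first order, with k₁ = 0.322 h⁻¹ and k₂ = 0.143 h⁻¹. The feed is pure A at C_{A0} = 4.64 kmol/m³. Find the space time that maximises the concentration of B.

Setting dC_B/dτ = 0 gives τ_opt = ln(k₂/k₁)/(k₂−k₁).
= ln(0.143/0.322)/(0.143−0.322) = ln(0.4441)/-0.1790 = -0.8117/-0.1790 = 4.53 h.

4.53 h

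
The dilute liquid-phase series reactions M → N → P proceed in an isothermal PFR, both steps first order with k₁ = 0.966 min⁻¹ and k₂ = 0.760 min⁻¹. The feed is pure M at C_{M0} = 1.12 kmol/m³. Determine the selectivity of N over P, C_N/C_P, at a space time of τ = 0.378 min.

6.23

For first-order series with pure M initially, C_N(τ) = k₁C_{M0}/(k₂−k₁)·(e^(−k₁τ) − e^(−k₂τ)).
e^(−k₁τ) = e^(−0.966×0.378) = e^(−0.3651) = 0.6941; e^(−k₂τ) = e^(−0.2873) = 0.7503.
C_N = 0.966×1.12/(0.760−0.966) × (0.6941−0.7503) = (-5.252)×(-0.05621) = 0.2952 kmol/m³.
C_M = C_{M0}e^(−k₁τ) = 0.7774 kmol/m³, so C_P = C_{M0}−C_M−C_N = 0.04741 kmol/m³; C_N/C_P = 6.23.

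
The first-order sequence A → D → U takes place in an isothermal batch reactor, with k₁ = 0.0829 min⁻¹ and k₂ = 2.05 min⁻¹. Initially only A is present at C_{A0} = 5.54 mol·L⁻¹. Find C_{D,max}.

Evaluating C_D at t_opt = ln(k₂/k₁)/(k₂−k₁) gives C_{D,max}/C_{A0} = (k₁/k₂)^[k₂/(k₂−k₁)].
= (0.0829/2.05)^(2.05/(2.05−0.0829)) = (0.04044)^(1.042) = 0.03533.
C_{D,max} = 0.03533×5.54 = 0.196 mol·L⁻¹.

0.196 mol·L⁻¹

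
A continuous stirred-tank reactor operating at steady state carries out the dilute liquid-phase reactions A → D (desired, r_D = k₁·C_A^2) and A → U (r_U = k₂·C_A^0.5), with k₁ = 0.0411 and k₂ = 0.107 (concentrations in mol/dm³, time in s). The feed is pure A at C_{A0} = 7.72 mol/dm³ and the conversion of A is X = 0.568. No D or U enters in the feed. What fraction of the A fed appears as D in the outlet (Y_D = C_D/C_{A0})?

0.398

Exit C_A = C_{A0}(1−X) = 7.72×0.432 = 3.335 mol/dm³.
Rates in a CSTR are evaluated at the outlet concentration: r_D = 0.0411×3.335^2 = 0.4571, r_U = 0.107×3.335^0.5 = 0.1954.
Fraction of consumed A going to D: r_D/(r_D+r_U) = 0.7005.
C_D = 0.7005·C_{A0}·X = 0.7005×7.72×0.568 = 3.07 mol/dm³; Y_D = C_D/C_{A0} = 0.398.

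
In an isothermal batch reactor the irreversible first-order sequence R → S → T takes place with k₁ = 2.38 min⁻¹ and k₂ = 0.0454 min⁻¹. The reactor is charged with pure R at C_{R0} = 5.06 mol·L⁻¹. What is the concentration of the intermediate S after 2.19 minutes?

Solving the coupled first-order balances gives C_S(t) = [k₁/(k₂−k₁)]·C_{R0}·(e^(−k₁t) − e^(−k₂t)).
e^(−k₁t) = e^(−2.38×2.19) = e^(−5.212) = 0.005450; e^(−k₂t) = e^(−0.09943) = 0.9054.
C_S = 2.38×5.06/(0.0454−2.38) × (0.005450−0.9054) = (-5.158)×(-0.8999) = 4.642 mol·L⁻¹.

4.64 mol·L⁻¹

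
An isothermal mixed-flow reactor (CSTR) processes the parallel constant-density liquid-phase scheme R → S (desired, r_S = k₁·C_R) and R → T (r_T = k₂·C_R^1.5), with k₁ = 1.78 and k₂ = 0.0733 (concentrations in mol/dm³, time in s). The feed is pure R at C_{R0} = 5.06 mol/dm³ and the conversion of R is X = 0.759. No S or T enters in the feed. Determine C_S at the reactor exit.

3.67 mol/dm³

Exit C_R = C_{R0}(1−X) = 5.06×0.241 = 1.219 mol/dm³.
A CSTR operates uniformly at the exit composition, giving r_S = 2.171 and r_T = 0.09871 (each k·C_R^n at C_R = 1.219).
Fraction of consumed R going to S: r_S/(r_S+r_T) = 0.9565.
C_S = 0.9565·C_{R0}·X = 0.9565×5.06×0.759 = 3.67 mol/dm³.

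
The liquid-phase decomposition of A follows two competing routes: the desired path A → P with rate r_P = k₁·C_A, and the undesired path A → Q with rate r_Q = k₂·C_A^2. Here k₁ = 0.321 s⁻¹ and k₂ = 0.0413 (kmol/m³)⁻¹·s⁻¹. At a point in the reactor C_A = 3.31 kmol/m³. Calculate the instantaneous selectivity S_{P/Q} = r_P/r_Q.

S_{P/Q} = r_P/r_Q = (k₁·C_A)/(k₂·C_A^2) = (k₁/k₂)·C_A⁻¹.
= (0.321×3.310) / (0.0413×3.310^2) = 1.063/0.4525 = 2.35.
The undesired path is higher order in A, so low C_A (CSTR or dilute feed) favours P.

2.35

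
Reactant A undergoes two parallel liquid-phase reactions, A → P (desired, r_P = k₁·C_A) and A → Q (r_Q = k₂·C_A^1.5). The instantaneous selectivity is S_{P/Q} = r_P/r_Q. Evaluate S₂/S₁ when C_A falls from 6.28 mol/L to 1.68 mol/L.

1.93

S_{P/Q} = (k₁/k₂)·C_A^-0.5, so S₂/S₁ = (C_{A,2}/C_{A,1})^-0.5.
= (1.68/6.28)^(-0.5) = (0.2675)^(-0.5) = 1.93.
Selectivity toward P rises as C_A falls — low-concentration operation is favoured.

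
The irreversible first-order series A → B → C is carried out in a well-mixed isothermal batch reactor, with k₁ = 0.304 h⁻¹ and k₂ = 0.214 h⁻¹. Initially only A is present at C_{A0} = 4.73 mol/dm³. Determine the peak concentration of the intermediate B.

2.05 mol/dm³

Evaluating C_B at t_opt = ln(k₂/k₁)/(k₂−k₁) gives C_{B,max}/C_{A0} = (k₁/k₂)^[k₂/(k₂−k₁)].
= (0.304/0.214)^(0.214/(0.214−0.304)) = (1.421)^(-2.378) = 0.4340.
C_{B,max} = 0.4340×4.73 = 2.05 mol/dm³.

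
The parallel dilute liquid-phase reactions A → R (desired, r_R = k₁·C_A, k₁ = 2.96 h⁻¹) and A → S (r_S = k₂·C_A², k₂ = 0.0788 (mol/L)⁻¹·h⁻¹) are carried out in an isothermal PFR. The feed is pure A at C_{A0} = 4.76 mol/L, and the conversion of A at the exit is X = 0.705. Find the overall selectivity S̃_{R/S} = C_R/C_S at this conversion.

12.3

C_A = C_{A0}(1−X) = 1.404 mol/L.
Along a PFR/batch, dC_R/dC_A = −r_R/(r_R+r_S) = −k₁/(k₁+k₂·C_A).
Integrating from C_{A0} to C_A: C_R = (2.96/0.0788)·ln[(2.96+0.0788·4.76)/(2.96+0.0788·1.40)] = 37.56·ln(3.335/3.071) = 3.103 mol/L.
C_S = (C_{A0}−C_A)−C_R = 0.2527 mol/L; S̃_{R/S} = 3.103/0.2527 = 12.3.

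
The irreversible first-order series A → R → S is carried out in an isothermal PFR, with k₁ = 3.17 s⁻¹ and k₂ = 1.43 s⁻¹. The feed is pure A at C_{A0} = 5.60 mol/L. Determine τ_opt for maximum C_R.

0.458 s

For first-order series the maximum of C_R occurs at τ_opt = ln(k₂/k₁)/(k₂−k₁).
= ln(1.43/3.17)/(1.43−3.17) = ln(0.4511)/-1.740 = -0.7961/-1.740 = 0.458 s.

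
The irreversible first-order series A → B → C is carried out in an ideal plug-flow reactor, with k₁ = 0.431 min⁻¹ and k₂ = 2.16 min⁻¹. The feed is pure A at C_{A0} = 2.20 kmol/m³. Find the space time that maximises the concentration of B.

For first-order series the maximum of C_B occurs at τ_opt = ln(k₂/k₁)/(k₂−k₁).
= ln(2.16/0.431)/(2.16−0.431) = ln(5.012)/1.729 = 1.612/1.729 = 0.932 min.

0.932 min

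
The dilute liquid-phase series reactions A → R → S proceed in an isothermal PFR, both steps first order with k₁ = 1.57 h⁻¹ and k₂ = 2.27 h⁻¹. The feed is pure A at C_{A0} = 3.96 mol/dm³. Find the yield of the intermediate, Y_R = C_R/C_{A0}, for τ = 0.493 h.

For first-order series with pure A initially, C_R(τ) = k₁C_{A0}/(k₂−k₁)·(e^(−k₁τ) − e^(−k₂τ)).
e^(−k₁τ) = e^(−1.57×0.493) = e^(−0.7740) = 0.4612; e^(−k₂τ) = e^(−1.119) = 0.3266.
C_R = 1.57×3.96/(2.27−1.57) × (0.4612−0.3266) = 8.882×0.1346 = 1.195 mol/dm³.
Y_R = C_R/C_{A0} = 1.195/3.96 = 0.302.

0.302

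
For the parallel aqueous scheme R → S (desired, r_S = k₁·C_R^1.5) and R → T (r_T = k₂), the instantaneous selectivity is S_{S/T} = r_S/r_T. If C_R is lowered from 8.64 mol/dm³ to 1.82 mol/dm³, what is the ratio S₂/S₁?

S_{S/T} = (k₁/k₂)·C_R^1.5, so S₂/S₁ = (C_{R,2}/C_{R,1})^1.5.
= (1.82/8.64)^1.5 = (0.2106)^1.5 = 0.0967.
Selectivity toward S falls as C_R falls — high-concentration operation is favoured.

0.0967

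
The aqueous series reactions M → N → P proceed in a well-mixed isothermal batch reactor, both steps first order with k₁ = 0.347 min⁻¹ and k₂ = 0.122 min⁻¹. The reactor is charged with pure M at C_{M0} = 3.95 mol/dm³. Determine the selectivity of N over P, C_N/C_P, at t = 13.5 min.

0.400

Solving the coupled first-order balances gives C_N(t) = [k₁/(k₂−k₁)]·C_{M0}·(e^(−k₁t) − e^(−k₂t)).
e^(−k₁t) = e^(−0.347×13.5) = e^(−4.684) = 0.009237; e^(−k₂t) = e^(−1.647) = 0.1926.
C_N = 0.347×3.95/(0.122−0.347) × (0.009237−0.1926) = (-6.092)×(-0.1834) = 1.117 mol/dm³.
C_M = C_{M0}e^(−k₁t) = 0.03649 mol/dm³, so C_P = C_{M0}−C_M−C_N = 2.796 mol/dm³; C_N/C_P = 0.400.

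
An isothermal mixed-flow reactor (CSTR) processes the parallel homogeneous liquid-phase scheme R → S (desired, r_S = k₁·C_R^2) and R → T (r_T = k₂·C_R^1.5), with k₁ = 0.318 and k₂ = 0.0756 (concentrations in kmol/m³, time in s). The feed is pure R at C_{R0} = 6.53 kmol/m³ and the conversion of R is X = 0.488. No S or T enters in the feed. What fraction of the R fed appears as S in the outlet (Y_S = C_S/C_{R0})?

0.432

Exit C_R = C_{R0}(1−X) = 6.53×0.512 = 3.343 kmol/m³.
In a CSTR the entire volume is at exit conditions, so r_S = 0.318×3.343^2 = 3.555 and r_T = 0.0756×3.343^1.5 = 0.4622.
Fraction of consumed R going to S: r_S/(r_S+r_T) = 0.8849.
C_S = 0.8849·C_{R0}·X = 0.8849×6.53×0.488 = 2.82 kmol/m³; Y_S = C_S/C_{R0} = 0.432.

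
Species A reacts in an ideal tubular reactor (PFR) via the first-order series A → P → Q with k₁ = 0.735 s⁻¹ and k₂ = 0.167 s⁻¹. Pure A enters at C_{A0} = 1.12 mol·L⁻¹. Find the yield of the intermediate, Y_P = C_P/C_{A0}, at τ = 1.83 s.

Solving the coupled first-order balances gives C_P(τ) = [k₁/(k₂−k₁)]·C_{A0}·(e^(−k₁τ) − e^(−k₂τ)).
e^(−k₁τ) = e^(−0.735×1.83) = e^(−1.345) = 0.2605; e^(−k₂τ) = e^(−0.3056) = 0.7367.
C_P = 0.735×1.12/(0.167−0.735) × (0.2605−0.7367) = (-1.449)×(-0.4761) = 0.6901 mol·L⁻¹.
Y_P = C_P/C_{A0} = 0.6901/1.12 = 0.616.

0.616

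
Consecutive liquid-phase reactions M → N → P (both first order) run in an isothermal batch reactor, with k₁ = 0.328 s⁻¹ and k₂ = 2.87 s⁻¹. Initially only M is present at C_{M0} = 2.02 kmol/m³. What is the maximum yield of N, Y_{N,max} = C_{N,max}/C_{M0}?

0.0864

Evaluating C_N at t_opt = ln(k₂/k₁)/(k₂−k₁) gives C_{N,max}/C_{M0} = (k₁/k₂)^[k₂/(k₂−k₁)].
= (0.328/2.87)^(2.87/(2.87−0.328)) = (0.1143)^(1.129) = 0.08639.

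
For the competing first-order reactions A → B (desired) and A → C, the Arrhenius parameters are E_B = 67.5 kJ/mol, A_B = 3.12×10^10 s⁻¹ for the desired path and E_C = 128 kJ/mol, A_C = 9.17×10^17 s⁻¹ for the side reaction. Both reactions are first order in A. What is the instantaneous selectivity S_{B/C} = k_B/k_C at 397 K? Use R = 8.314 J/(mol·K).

3.11

k_B/k_C = (A_B/A_C)·exp[−(E_B−E_C)/(RT)] = (A_B/A_C)·exp[(E_C−E_B)/(RT)].
(E_C−E_B)/(RT) = (128−67.5)×10³/(8.314×397) = 60500/3301 = 18.33.
k_B/k_C = (3.12×10^10/9.17×10^17)·exp(18.33) = 3.402×10^-8 × 9.130×10^7 = 3.11.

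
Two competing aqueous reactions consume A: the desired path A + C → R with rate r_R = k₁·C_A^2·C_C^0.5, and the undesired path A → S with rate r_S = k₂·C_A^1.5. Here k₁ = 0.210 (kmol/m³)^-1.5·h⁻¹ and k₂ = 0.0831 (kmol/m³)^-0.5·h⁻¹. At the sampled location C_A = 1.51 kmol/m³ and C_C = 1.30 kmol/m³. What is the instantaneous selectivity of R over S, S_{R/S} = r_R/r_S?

S_{R/S} = r_R/r_S = (k₁·C_A^2·C_C^0.5)/(k₂·C_A^1.5) = (k₁/k₂)·C_A^0.5·C_C^0.5.
= (0.210×1.510^2×1.300^0.5) / (0.0831×1.510^1.5) = 0.5459/0.1542 = 3.54.

3.54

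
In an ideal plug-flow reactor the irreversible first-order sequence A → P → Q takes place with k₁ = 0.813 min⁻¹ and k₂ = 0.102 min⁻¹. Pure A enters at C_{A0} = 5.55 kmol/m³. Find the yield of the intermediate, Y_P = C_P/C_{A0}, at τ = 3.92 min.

Solving the coupled first-order balances gives C_P(τ) = [k₁/(k₂−k₁)]·C_{A0}·(e^(−k₁τ) − e^(−k₂τ)).
e^(−k₁τ) = e^(−0.813×3.92) = e^(−3.187) = 0.04130; e^(−k₂τ) = e^(−0.3998) = 0.6704.
C_P = 0.813×5.55/(0.102−0.813) × (0.04130−0.6704) = (-6.346)×(-0.6291) = 3.993 kmol/m³.
Y_P = C_P/C_{A0} = 3.993/5.55 = 0.719.

0.719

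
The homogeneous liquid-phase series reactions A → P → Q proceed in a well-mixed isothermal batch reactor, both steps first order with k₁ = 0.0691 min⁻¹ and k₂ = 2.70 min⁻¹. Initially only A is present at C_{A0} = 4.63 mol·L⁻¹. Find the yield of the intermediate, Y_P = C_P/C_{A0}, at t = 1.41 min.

0.0232

Solving the coupled first-order balances gives C_P(t) = [k₁/(k₂−k₁)]·C_{A0}·(e^(−k₁t) − e^(−k₂t)).
e^(−k₁t) = e^(−0.0691×1.41) = e^(−0.09743) = 0.9072; e^(−k₂t) = e^(−3.807) = 0.02221.
C_P = 0.0691×4.63/(2.70−0.0691) × (0.9072−0.02221) = 0.1216×0.8850 = 0.1076 mol·L⁻¹.
Y_P = C_P/C_{A0} = 0.1076/4.63 = 0.0232.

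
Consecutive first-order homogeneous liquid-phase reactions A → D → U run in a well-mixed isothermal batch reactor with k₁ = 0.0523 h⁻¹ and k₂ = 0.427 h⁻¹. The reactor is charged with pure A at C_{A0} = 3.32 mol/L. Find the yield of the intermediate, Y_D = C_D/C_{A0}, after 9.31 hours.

The intermediate concentration in a first-order A→B→C sequence is C_D = k₁C_{A0}(e^(−k₁t) − e^(−k₂t))/(k₂−k₁).
e^(−k₁t) = e^(−0.0523×9.31) = e^(−0.4869) = 0.6145; e^(−k₂t) = e^(−3.975) = 0.01877.
C_D = 0.0523×3.32/(0.427−0.0523) × (0.6145−0.01877) = 0.4634×0.5957 = 0.2761 mol/L.
Y_D = C_D/C_{A0} = 0.2761/3.32 = 0.0832.

0.0832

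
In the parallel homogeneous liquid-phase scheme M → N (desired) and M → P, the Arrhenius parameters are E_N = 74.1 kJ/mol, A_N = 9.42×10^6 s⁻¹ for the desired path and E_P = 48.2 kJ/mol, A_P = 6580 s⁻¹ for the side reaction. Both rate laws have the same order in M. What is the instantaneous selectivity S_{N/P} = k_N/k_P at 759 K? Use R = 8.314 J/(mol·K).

23.6

k_N/k_P = (A_N/A_P)·exp[−(E_N−E_P)/(RT)] = (A_N/A_P)·exp[(E_P−E_N)/(RT)].
(E_P−E_N)/(RT) = (48.2−74.1)×10³/(8.314×759) = -25900/6310 = -4.104.
k_N/k_P = (9.42×10^6/6580)·exp(-4.104) = 1432 × 0.01650 = 23.6.
Since E_N > E_P, raising the temperature improves selectivity toward N.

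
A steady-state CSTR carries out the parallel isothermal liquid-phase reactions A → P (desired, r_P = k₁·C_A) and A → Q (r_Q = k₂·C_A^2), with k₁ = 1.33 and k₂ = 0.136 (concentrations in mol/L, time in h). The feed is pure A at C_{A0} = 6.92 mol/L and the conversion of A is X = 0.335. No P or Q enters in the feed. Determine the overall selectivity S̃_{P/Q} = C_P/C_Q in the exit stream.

Exit C_A = C_{A0}(1−X) = 6.92×0.665 = 4.602 mol/L.
A CSTR operates uniformly at the exit composition, giving r_P = 6.120 and r_Q = 2.880 (each k·C_A^n at C_A = 4.602).
Overall selectivity = C_P/C_Q = r_Pτ/(r_Qτ) = r_P/r_Q = 2.13.

2.13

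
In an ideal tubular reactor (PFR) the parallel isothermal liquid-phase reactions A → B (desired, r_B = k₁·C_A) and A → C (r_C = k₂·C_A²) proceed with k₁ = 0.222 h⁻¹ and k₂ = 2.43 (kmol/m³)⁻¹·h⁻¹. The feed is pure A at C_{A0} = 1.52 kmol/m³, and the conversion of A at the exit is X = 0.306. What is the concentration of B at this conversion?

0.0311 kmol/m³

C_A = C_{A0}(1−X) = 1.055 kmol/m³.
Along a PFR/batch, dC_B/dC_A = −r_B/(r_B+r_C) = −k₁/(k₁+k₂·C_A).
Integrating from C_{A0} to C_A: C_B = (0.222/2.43)·ln[(0.222+2.43·1.52)/(0.222+2.43·1.05)] = 0.09136·ln(3.916/2.785) = 0.03112 kmol/m³.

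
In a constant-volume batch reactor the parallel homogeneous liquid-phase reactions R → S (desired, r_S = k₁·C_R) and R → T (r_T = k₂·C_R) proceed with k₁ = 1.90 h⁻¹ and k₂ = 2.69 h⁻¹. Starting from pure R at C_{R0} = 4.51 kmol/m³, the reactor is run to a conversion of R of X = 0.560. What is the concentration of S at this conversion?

C_R = C_{R0}(1−X) = 1.984 kmol/m³.
Both paths are first order in R, so the instantaneous fraction to S is constant: dC_S/d(−C_R) = k₁/(k₁+k₂) = 0.4139.
C_S = 0.4139·(C_{R0}−C_R) = 0.4139×2.526 = 1.05 kmol/m³.

1.05 kmol/m³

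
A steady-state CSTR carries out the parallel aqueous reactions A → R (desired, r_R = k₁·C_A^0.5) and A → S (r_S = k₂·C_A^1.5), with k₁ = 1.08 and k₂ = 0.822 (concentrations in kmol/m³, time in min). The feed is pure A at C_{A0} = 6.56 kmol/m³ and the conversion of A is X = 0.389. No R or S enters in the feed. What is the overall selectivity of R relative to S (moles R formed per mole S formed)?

Exit C_A = C_{A0}(1−X) = 6.56×0.611 = 4.008 kmol/m³.
A CSTR operates uniformly at the exit composition, giving r_R = 2.162 and r_S = 6.596 (each k·C_A^n at C_A = 4.008).
Overall selectivity = C_R/C_S = r_Rτ/(r_Sτ) = r_R/r_S = 0.328.

0.328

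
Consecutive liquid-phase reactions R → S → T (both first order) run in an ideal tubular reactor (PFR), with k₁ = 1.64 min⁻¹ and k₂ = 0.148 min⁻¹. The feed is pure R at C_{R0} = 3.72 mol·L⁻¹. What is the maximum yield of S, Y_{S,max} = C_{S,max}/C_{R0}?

0.788

For a first-order series the maximum intermediate yield is C_{S,max}/C_{R0} = (k₁/k₂)^[k₂/(k₂−k₁)].
= (1.64/0.148)^(0.148/(0.148−1.64)) = (11.08)^(-0.09920) = 0.7877.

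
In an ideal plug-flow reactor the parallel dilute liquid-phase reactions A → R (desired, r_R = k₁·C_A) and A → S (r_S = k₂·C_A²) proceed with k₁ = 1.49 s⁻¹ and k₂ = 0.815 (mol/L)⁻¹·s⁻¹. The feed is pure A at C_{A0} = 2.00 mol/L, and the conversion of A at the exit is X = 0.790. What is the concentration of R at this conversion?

0.973 mol/L

C_A = C_{A0}(1−X) = 0.4200 mol/L.
Along a PFR/batch, dC_R/dC_A = −r_R/(r_R+r_S) = −k₁/(k₁+k₂·C_A).
Integrating from C_{A0} to C_A: C_R = (1.49/0.815)·ln[(1.49+0.815·2.00)/(1.49+0.815·0.420)] = 1.828·ln(3.120/1.832) = 0.9731 mol/L.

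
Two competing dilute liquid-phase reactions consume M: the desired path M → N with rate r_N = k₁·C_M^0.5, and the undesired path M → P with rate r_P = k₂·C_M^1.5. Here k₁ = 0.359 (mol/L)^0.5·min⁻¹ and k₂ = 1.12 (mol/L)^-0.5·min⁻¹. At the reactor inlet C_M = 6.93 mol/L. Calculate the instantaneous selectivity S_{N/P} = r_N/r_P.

0.0463

S_{N/P} = r_N/r_P = (k₁·C_M^0.5)/(k₂·C_M^1.5) = (k₁/k₂)·C_M⁻¹.
= (0.359×6.930^0.5) / (1.12×6.930^1.5) = 0.9451/20.43 = 0.0463.
The undesired path is higher order in M, so low C_M (CSTR or dilute feed) favours N.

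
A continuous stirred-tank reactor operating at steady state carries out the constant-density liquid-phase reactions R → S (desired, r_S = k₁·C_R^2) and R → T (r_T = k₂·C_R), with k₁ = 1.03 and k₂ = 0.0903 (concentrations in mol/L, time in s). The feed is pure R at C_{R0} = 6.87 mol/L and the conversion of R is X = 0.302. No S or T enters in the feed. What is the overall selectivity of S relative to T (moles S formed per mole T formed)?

Exit C_R = C_{R0}(1−X) = 6.87×0.698 = 4.795 mol/L.
Rates in a CSTR are evaluated at the outlet concentration: r_S = 1.03×4.795^2 = 23.68, r_T = 0.0903×4.795 = 0.4330.
Overall selectivity = C_S/C_T = r_Sτ/(r_Tτ) = r_S/r_T = 54.7.

54.7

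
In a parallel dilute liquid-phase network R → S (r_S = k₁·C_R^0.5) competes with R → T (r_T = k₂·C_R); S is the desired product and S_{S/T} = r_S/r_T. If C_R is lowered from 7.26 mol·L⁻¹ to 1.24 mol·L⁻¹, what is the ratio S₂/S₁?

S_{S/T} = (k₁/k₂)·C_R^-0.5, so S₂/S₁ = (C_{R,2}/C_{R,1})^-0.5.
= (1.24/7.26)^(-0.5) = (0.1708)^(-0.5) = 2.42.
Selectivity toward S rises as C_R falls — low-concentration operation is favoured.

2.42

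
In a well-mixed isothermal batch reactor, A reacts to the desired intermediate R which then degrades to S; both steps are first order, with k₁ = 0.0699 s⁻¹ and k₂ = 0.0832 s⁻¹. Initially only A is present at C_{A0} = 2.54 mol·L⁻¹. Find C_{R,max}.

0.854 mol·L⁻¹

At the optimum, C_{R,max}/C_{A0} = (k₁/k₂)^[k₂/(k₂−k₁)].
= (0.0699/0.0832)^(0.0832/(0.0832−0.0699)) = (0.8401)^(6.256) = 0.3363.
C_{R,max} = 0.3363×2.54 = 0.854 mol·L⁻¹.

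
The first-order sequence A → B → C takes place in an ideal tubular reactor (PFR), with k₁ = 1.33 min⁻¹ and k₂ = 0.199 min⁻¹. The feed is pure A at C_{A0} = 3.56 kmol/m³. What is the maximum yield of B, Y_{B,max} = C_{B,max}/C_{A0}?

Evaluating C_B at τ_opt = ln(k₂/k₁)/(k₂−k₁) gives C_{B,max}/C_{A0} = (k₁/k₂)^[k₂/(k₂−k₁)].
= (1.33/0.199)^(0.199/(0.199−1.33)) = (6.683)^(-0.1760) = 0.7159.

0.716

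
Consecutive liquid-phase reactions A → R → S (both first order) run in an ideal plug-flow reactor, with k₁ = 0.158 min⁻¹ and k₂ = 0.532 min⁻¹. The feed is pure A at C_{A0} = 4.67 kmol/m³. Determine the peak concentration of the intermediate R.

For a first-order series the maximum intermediate yield is C_{R,max}/C_{A0} = (k₁/k₂)^[k₂/(k₂−k₁)].
= (0.158/0.532)^(0.532/(0.532−0.158)) = (0.2970)^(1.422) = 0.1778.
C_{R,max} = 0.1778×4.67 = 0.830 kmol/m³.

0.830 kmol/m³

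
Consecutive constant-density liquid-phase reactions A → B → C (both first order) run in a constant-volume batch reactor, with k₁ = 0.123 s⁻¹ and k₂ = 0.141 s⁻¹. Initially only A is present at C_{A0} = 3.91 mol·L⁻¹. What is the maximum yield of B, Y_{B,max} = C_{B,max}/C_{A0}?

For a first-order series the maximum intermediate yield is C_{B,max}/C_{A0} = (k₁/k₂)^[k₂/(k₂−k₁)].
= (0.123/0.141)^(0.141/(0.141−0.123)) = (0.8723)^(7.833) = 0.3431.

0.343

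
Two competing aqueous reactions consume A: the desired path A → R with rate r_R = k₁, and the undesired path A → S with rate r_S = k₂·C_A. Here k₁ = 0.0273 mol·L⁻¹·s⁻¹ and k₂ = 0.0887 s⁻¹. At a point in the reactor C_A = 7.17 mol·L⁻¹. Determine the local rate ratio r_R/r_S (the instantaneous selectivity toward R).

S_{R/S} = r_R/r_S = (k₁)/(k₂·C_A) = (k₁/k₂)·C_A⁻¹.
= (0.0273) / (0.0887×7.170) = 0.02730/0.6360 = 0.0429.
The undesired path is higher order in A, so low C_A (CSTR or dilute feed) favours R.

0.0429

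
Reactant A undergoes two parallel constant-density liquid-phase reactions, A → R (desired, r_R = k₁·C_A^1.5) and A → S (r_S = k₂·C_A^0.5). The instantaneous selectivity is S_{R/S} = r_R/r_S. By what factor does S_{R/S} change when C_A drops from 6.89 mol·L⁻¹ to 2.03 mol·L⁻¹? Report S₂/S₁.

S_{R/S} = (k₁/k₂)·C_A, so S₂/S₁ = (C_{A,2}/C_{A,1}).
= 2.03/6.89 = 0.295.
Selectivity toward R falls as C_A falls — high-concentration operation is favoured.

0.295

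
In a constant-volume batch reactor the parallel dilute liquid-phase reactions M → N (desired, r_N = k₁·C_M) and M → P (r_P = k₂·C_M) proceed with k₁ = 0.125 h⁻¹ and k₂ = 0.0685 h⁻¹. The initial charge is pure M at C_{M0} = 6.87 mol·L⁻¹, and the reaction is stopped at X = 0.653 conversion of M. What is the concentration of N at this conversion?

2.90 mol·L⁻¹

C_M = C_{M0}(1−X) = 2.384 mol·L⁻¹.
Both paths are first order in M, so the instantaneous fraction to N is constant: dC_N/d(−C_M) = k₁/(k₁+k₂) = 0.6460.
C_N = 0.6460·(C_{M0}−C_M) = 0.6460×4.486 = 2.90 mol·L⁻¹.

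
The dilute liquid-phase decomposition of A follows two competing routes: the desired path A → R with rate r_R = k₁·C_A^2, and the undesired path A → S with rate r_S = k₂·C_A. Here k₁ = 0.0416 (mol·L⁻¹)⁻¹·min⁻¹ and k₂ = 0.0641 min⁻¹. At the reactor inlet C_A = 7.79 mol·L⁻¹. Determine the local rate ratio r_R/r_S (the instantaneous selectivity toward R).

S_{R/S} = r_R/r_S = (k₁·C_A^2)/(k₂·C_A) = (k₁/k₂)·C_A.
= (0.0416×7.790^2) / (0.0641×7.790) = 2.524/0.4993 = 5.06.
Since the desired path is higher order in A, keeping C_A high (PFR or concentrated feed) favours R.

5.06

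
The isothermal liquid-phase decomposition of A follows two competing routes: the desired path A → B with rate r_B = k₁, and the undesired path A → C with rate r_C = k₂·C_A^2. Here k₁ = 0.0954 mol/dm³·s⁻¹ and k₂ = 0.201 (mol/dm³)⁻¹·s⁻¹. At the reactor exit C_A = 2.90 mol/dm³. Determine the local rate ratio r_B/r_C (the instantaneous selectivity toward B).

0.0564

S_{B/C} = r_B/r_C = (k₁)/(k₂·C_A^2) = (k₁/k₂)·C_A^-2.
= (0.0954) / (0.201×2.900^2) = 0.09540/1.690 = 0.0564.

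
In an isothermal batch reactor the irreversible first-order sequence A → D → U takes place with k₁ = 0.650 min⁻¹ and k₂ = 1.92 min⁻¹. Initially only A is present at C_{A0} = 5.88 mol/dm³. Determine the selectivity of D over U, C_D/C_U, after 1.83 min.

0.253

For first-order series with pure A initially, C_D(t) = k₁C_{A0}/(k₂−k₁)·(e^(−k₁t) − e^(−k₂t)).
e^(−k₁t) = e^(−0.650×1.83) = e^(−1.190) = 0.3044; e^(−k₂t) = e^(−3.514) = 0.02979.
C_D = 0.650×5.88/(1.92−0.650) × (0.3044−0.02979) = 3.009×0.2746 = 0.8263 mol/dm³.
C_A = C_{A0}e^(−k₁t) = 1.790 mol/dm³, so C_U = C_{A0}−C_A−C_D = 3.264 mol/dm³; C_D/C_U = 0.253.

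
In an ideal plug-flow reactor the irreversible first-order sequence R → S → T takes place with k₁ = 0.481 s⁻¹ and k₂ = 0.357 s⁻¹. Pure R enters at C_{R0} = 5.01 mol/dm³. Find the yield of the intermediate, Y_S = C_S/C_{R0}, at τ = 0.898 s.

For first-order series with pure R initially, C_S(τ) = k₁C_{R0}/(k₂−k₁)·(e^(−k₁τ) − e^(−k₂τ)).
e^(−k₁τ) = e^(−0.481×0.898) = e^(−0.4319) = 0.6492; e^(−k₂τ) = e^(−0.3206) = 0.7257.
C_S = 0.481×5.01/(0.357−0.481) × (0.6492−0.7257) = (-19.43)×(-0.07647) = 1.486 mol/dm³.
Y_S = C_S/C_{R0} = 1.486/5.01 = 0.297.

0.297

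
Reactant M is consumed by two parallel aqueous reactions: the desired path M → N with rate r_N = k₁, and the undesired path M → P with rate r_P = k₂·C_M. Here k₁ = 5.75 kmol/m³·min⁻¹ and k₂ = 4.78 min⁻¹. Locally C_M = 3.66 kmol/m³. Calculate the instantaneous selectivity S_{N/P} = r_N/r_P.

S_{N/P} = r_N/r_P = (k₁)/(k₂·C_M) = (k₁/k₂)·C_M⁻¹.
= (5.75) / (4.78×3.660) = 5.750/17.49 = 0.329.
The undesired path is higher order in M, so low C_M (CSTR or dilute feed) favours N.

0.329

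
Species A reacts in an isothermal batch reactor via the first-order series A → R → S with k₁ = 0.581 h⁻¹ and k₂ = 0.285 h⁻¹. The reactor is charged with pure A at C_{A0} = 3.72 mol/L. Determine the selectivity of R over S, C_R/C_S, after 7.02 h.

0.309

Solving the coupled first-order balances gives C_R(t) = [k₁/(k₂−k₁)]·C_{A0}·(e^(−k₁t) − e^(−k₂t)).
e^(−k₁t) = e^(−0.581×7.02) = e^(−4.079) = 0.01693; e^(−k₂t) = e^(−2.001) = 0.1352.
C_R = 0.581×3.72/(0.285−0.581) × (0.01693−0.1352) = (-7.302)×(-0.1183) = 0.8639 mol/L.
C_A = C_{A0}e^(−k₁t) = 0.06298 mol/L, so C_S = C_{A0}−C_A−C_R = 2.793 mol/L; C_R/C_S = 0.309.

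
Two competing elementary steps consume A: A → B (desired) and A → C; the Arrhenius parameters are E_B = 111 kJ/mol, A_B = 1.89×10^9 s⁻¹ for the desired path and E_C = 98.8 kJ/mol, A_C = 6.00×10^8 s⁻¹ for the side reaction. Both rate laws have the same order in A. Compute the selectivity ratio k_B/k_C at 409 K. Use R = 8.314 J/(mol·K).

0.0871

k_B/k_C = (A_B/A_C)·exp[−(E_B−E_C)/(RT)] = (A_B/A_C)·exp[(E_C−E_B)/(RT)].
(E_C−E_B)/(RT) = (98.8−111)×10³/(8.314×409) = -12200/3400 = -3.588.
k_B/k_C = (1.89×10^9/6.00×10^8)·exp(-3.588) = 3.150 × 0.02766 = 0.0871.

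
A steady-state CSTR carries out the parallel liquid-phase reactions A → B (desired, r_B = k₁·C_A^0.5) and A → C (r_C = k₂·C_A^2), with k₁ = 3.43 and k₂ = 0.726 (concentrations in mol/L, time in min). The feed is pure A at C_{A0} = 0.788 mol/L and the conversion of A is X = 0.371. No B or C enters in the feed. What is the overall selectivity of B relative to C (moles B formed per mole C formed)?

13.5

Exit C_A = C_{A0}(1−X) = 0.788×0.629 = 0.4957 mol/L.
A CSTR operates uniformly at the exit composition, giving r_B = 2.415 and r_C = 0.1784 (each k·C_A^n at C_A = 0.4957).
Overall selectivity = C_B/C_C = r_Bτ/(r_Cτ) = r_B/r_C = 13.5.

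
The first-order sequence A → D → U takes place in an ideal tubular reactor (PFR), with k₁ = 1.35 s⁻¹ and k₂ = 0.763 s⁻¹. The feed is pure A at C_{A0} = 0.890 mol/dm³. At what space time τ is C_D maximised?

0.972 s

Setting dC_D/dτ = 0 gives τ_opt = ln(k₂/k₁)/(k₂−k₁).
= ln(0.763/1.35)/(0.763−1.35) = ln(0.5652)/-0.5870 = -0.5706/-0.5870 = 0.972 s.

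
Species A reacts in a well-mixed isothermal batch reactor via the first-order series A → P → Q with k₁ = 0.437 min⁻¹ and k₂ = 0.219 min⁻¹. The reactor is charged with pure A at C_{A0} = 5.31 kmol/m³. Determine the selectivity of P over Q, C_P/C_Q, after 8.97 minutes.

0.327

Solving the coupled first-order balances gives C_P(t) = [k₁/(k₂−k₁)]·C_{A0}·(e^(−k₁t) − e^(−k₂t)).
e^(−k₁t) = e^(−0.437×8.97) = e^(−3.920) = 0.01984; e^(−k₂t) = e^(−1.964) = 0.1402.
C_P = 0.437×5.31/(0.219−0.437) × (0.01984−0.1402) = (-10.64)×(-0.1204) = 1.282 kmol/m³.
C_A = C_{A0}e^(−k₁t) = 0.1054 kmol/m³, so C_Q = C_{A0}−C_A−C_P = 3.923 kmol/m³; C_P/C_Q = 0.327.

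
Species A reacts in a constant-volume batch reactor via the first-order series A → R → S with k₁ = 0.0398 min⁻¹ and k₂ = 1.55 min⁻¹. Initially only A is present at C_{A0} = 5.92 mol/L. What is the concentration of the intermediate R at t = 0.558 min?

Solving the coupled first-order balances gives C_R(t) = [k₁/(k₂−k₁)]·C_{A0}·(e^(−k₁t) − e^(−k₂t)).
e^(−k₁t) = e^(−0.0398×0.558) = e^(−0.02221) = 0.9780; e^(−k₂t) = e^(−0.8649) = 0.4211.
C_R = 0.0398×5.92/(1.55−0.0398) × (0.9780−0.4211) = 0.1560×0.5569 = 0.08689 mol/L.

0.0869 mol/L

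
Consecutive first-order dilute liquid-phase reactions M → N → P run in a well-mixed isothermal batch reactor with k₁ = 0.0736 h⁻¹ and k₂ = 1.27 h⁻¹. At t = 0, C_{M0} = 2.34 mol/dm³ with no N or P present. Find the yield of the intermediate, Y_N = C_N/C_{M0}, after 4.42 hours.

0.0442

For first-order series with pure M initially, C_N(t) = k₁C_{M0}/(k₂−k₁)·(e^(−k₁t) − e^(−k₂t)).
e^(−k₁t) = e^(−0.0736×4.42) = e^(−0.3253) = 0.7223; e^(−k₂t) = e^(−5.613) = 0.003649.
C_N = 0.0736×2.34/(1.27−0.0736) × (0.7223−0.003649) = 0.1440×0.7187 = 0.1035 mol/dm³.
Y_N = C_N/C_{M0} = 0.1035/2.34 = 0.0442.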